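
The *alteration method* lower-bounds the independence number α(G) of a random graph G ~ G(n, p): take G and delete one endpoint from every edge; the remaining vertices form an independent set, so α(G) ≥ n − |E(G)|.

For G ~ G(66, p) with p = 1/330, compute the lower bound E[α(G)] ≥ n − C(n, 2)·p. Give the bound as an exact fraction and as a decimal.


E[|E(G)|] = C(66, 2)·p = 2145 · (1/330) = 13/2.
E[α(G)] ≥ n − E[|E(G)|] = 66 − 13/2 = 119/2.
Numerically: ≈ 59.5000.
(This is only a lower bound; the true E[α(G)] may be larger.)

E[α(G)] ≥ 119/2 ≈ 59.5000.


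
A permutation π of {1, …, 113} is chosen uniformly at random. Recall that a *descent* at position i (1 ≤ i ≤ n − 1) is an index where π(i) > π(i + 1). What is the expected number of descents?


Write X = Σ X_I over i = 1, …, 112, with X_I the indicator of one descent.
There are 112 indicators.
For each fixed i, the pair (π(i), π(i+1)) is a uniformly random ordered pair of distinct values from {1, …, 113}; by symmetry P[π(i) > π(i+1)] = 1/2.
By linearity: E[X] = 112 · (1/2) = (113 − 1) · (1/2) = 56 ≈ 56.0000.

E[X] = 56 = 56.0000.


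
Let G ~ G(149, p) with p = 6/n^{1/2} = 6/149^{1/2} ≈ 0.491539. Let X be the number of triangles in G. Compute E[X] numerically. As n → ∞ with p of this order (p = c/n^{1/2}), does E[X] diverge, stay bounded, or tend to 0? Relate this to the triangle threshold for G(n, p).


Number of potential triangles: C(149, 3) = 540274.
Each occurs with probability p³ ≈ (0.491539)³ ≈ 1.18761137e-01.
By linearity: E[X] = C(149, 3)·p³ ≈ 540274 · 1.18761137e-01 ≈ 64163.554786.
Since α = 1/2 < 1, p = c/n^{1/2} ≫ 1/n is above the triangle threshold p ~ 1/n. Asymptotically E[X] ~ (c³/6)·n^{3(1−α)} = (6³/6)·n^{1.5} → ∞; triangles are abundant w.h.p.

E[X] ≈ 64163.554786; in regime p = Θ(1/n^{1/2}) E[X] diverges (above the triangle threshold p ~ 1/n).


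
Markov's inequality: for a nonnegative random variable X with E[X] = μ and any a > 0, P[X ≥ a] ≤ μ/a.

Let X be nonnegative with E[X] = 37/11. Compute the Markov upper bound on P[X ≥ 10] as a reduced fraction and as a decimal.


μ = E[X] = 37/11, a = 10.
Markov: P[X ≥ 10] ≤ μ/a = (37/11)/10 = 37/110.
Numerically: ≈ 0.336364.
(Since a = 10 > μ = 3.363636, the bound 37/110 is < 1 and informative.)

P[X ≥ 10] ≤ 37/110 ≈ 0.336364.


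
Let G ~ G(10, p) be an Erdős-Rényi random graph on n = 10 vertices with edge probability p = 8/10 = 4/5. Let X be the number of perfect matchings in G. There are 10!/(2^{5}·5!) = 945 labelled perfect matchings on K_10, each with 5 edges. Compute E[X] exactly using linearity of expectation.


K_10 has 10!/(2^{5}·5!) = 945 labelled perfect matchings.
For each such perfect matching H, let X_H = 1 if all 5 edges of H are present in G. Then P[X_H = 1] = p^{5} = (4/5)^{5} = 1024/3125.
Summing the indicators: E[X] = Σ_H E[X_H] = 945 · p^{5} = 945 · 1024/3125 = 193536/625.
Numerically: E[X] ≈ 310.

E[X] = 945 · (4/5)^{5} = 193536/625 ≈ 310.


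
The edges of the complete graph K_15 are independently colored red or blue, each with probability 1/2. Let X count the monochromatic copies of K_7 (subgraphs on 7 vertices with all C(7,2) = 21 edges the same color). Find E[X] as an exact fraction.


Let X = Σ_S X_S over the C(15, 7) = 6435 subsets S of size 7, where X_S = 1 if the K_7 on S is monochromatic.
For a fixed S, the K_7 on S has C(7, 2) = 21 edges. P[all 21 edges red] = (1/2)^21, and likewise for blue, so P[monochromatic] = 2·(1/2)^21 = 2^{1 − 21} = 1/1048576.
Summing: E[X] = C(15, 7) · 2^{1 − 21} = 6435 · 1/1048576 = 6435/1048576.
Numerically: E[X] ≈ 0.00614.

E[X] = C(15,7)·2^(1−C(7,2)) = 6435/1048576 ≈ 0.00614.


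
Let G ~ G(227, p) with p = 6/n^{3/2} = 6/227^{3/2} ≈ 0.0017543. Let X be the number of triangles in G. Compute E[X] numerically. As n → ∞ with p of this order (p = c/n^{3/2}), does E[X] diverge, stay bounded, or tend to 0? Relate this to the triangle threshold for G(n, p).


Number of potential triangles: C(227, 3) = 1923825.
Each occurs with probability p³ ≈ (0.0017543)³ ≈ 5.3992992e-09.
By linearity: E[X] = C(227, 3)·p³ ≈ 1923825 · 5.3992992e-09 ≈ 0.01039.
Since α = 3/2 > 1, p = c/n^{3/2} = o(1/n) is below the triangle threshold p ~ 1/n. Asymptotically E[X] ~ (c³/6)·n^{3(1−α)} = (6³/6)·n^{-1.5} → 0, so by Markov's inequality G has no triangles w.h.p.

E[X] ≈ 0.01039; in regime p = Θ(1/n^{3/2}) E[X] tends to 0 (below the triangle threshold p ~ 1/n).


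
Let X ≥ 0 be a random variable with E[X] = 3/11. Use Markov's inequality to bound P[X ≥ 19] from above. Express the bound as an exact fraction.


μ = E[X] = 3/11, a = 19.
Markov: P[X ≥ 19] ≤ μ/a = (3/11)/19 = 3/209.
Numerically: ≈ 0.0144.
(Since a = 19 > μ = 0.2727, the bound 3/209 is < 1 and informative.)

P[X ≥ 19] ≤ 3/209 ≈ 0.0144.


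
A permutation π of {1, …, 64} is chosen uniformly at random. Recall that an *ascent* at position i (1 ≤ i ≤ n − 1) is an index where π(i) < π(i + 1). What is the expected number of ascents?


Write X = Σ X_I over i = 1, …, 63, with X_I the indicator of one ascent.
There are 63 indicators.
For each fixed i, the pair (π(i), π(i+1)) is a uniformly random ordered pair of distinct values from {1, …, 64}; by symmetry P[π(i) < π(i+1)] = 1/2.
By linearity: E[X] = 63 · (1/2) = (64 − 1) · (1/2) = 63/2 ≈ 31.500.

E[X] = 63/2 = 31.500.


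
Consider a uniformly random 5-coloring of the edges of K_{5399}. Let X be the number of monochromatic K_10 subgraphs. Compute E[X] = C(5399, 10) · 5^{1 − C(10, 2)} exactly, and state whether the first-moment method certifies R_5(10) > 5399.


E[X] = C(5399, 10) · 5^{1 − 45} = 5751065658334180080797359164706 · 5^{−44} = 5751065658334180080797359164706/5684341886080801486968994140625.
As a reduced fraction: E[X] = 5751065658334180080797359164706/5684341886080801486968994140625 ≈ 1.011738.
Is E[X] < 1? NO.
Since E[X] ≥ 1, the first-moment bound is inconclusive at n = 5399; it does NOT by itself certify R_5(10) > 5399.

E[X] = 5751065658334180080797359164706/5684341886080801486968994140625 ≈ 1.011738; E[X] ≥ 1; first-moment method inconclusive here.


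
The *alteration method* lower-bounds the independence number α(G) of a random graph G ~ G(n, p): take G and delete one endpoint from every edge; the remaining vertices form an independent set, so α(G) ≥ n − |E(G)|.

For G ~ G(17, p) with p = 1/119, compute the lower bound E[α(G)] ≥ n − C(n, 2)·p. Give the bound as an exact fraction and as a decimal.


E[|E(G)|] = C(17, 2)·p = 136 · (1/119) = 8/7.
E[α(G)] ≥ n − E[|E(G)|] = 17 − 8/7 = 111/7.
Numerically: ≈ 15.85714.
(This is only a lower bound; the true E[α(G)] may be larger.)

E[α(G)] ≥ 111/7 ≈ 15.85714.


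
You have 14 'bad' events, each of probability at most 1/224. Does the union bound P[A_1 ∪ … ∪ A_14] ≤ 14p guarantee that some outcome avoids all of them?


Union bound: P[∪_{i=1}^{14} A_i] ≤ Σ_i P[A_i] ≤ 14·p = 14·(1/224) = 1/16.
Numerically: 1/16 ≈ 0.062.
Is 1/16 < 1? YES.
Since P[∪ A_i] ≤ 1/16 < 1, the complement has P[∩ A_i^c] ≥ 1 − 1/16 = 15/16 > 0, so some outcome avoids every A_i.

14·p = 1/16 ≈ 0.062; existence CERTIFIED by the union bound.


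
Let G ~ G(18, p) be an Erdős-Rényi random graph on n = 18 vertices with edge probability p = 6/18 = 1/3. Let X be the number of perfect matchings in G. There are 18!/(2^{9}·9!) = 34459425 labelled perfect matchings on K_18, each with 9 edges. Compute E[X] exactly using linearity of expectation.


K_18 has 18!/(2^{9}·9!) = 34459425 labelled perfect matchings.
For each such perfect matching H, let X_H = 1 if all 9 edges of H are present in G. Then P[X_H = 1] = p^{9} = (1/3)^{9} = 1/19683.
Summing the indicators: E[X] = Σ_H E[X_H] = 34459425 · p^{9} = 34459425 · 1/19683 = 425425/243.
Numerically: E[X] ≈ 1751.

E[X] = 34459425 · (1/3)^{9} = 425425/243 ≈ 1751.


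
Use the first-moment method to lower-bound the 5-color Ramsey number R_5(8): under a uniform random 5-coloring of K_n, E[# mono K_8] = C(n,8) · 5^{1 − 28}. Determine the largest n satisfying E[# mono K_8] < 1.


We need C(n, 8) · 5^{1 − 28} < 1, i.e. C(n, 8) < 5^{28 − 1} = 7450580596923828125.
Check values of n near the boundary:
  n = 857: C(857, 8) = 6983854138365964575; 6983854138365964575 < 7450580596923828125? YES
  n = 858: C(858, 8) = 7049584530256467771; 7049584530256467771 < 7450580596923828125? YES
  n = 859: C(859, 8) = 7115855595170747139; 7115855595170747139 < 7450580596923828125? YES
  n = 860: C(860, 8) = 7182671140665308145; 7182671140665308145 < 7450580596923828125? YES
  n = 861: C(861, 8) = 7250034996615275865; 7250034996615275865 < 7450580596923828125? YES
  n = 862: C(862, 8) = 7317951015318931845; 7317951015318931845 < 7450580596923828125? YES
  n = 863: C(863, 8) = 7386423071602617757; 7386423071602617757 < 7450580596923828125? YES
  n = 864: C(864, 8) = 7455455062926006708; 7455455062926006708 < 7450580596923828125? NO
  n = 865: C(865, 8) = 7525050909487743060; 7525050909487743060 < 7450580596923828125? NO
The largest n with C(n, 8) < 7450580596923828125 is n = 863 (where E[X] = 7386423071602617757/7450580596923828125 ≈ 0.9913889). Hence R_5(8) > 863, i.e. R_5(8) ≥ 864.

Largest n = 863; hence R_5(8) > 863.


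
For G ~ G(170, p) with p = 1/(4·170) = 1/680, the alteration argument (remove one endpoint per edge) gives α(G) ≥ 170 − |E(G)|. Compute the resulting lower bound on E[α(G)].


E[|E(G)|] = C(170, 2)·p = 14365 · (1/680) = 169/8.
E[α(G)] ≥ n − E[|E(G)|] = 170 − 169/8 = 1191/8.
Numerically: ≈ 148.8750.
(This is only a lower bound; the true E[α(G)] may be larger.)

E[α(G)] ≥ 1191/8 ≈ 148.8750.


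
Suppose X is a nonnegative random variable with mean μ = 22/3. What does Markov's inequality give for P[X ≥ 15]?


μ = E[X] = 22/3, a = 15.
Markov: P[X ≥ 15] ≤ μ/a = (22/3)/15 = 22/45.
Numerically: ≈ 0.489.
(Since a = 15 > μ = 7.333, the bound 22/45 is < 1 and informative.)

P[X ≥ 15] ≤ 22/45 ≈ 0.489.


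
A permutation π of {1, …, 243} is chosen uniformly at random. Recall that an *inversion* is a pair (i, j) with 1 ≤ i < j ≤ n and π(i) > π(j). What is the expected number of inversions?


Write X = Σ X_I over the C(243, 2) = 29403 pairs i < j, with X_I the indicator of one inversion.
There are 29403 indicators.
For each fixed pair i < j, the values π(i) and π(j) are two distinct elements of {1, …, 243} in uniformly random order; by symmetry P[π(i) > π(j)] = 1/2.
By linearity: E[X] = 29403 · (1/2) = C(243, 2) · (1/2) = 29403/2 = 29403/2 ≈ 14701.5000.

E[X] = 29403/2 = 14701.5000.


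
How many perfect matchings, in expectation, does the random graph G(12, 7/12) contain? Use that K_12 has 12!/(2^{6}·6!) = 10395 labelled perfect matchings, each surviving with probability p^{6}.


K_12 has 12!/(2^{6}·6!) = 10395 labelled perfect matchings.
For each such perfect matching H, let X_H = 1 if all 6 edges of H are present in G. Then P[X_H = 1] = p^{6} = (7/12)^{6} = 117649/2985984.
Summing the indicators: E[X] = Σ_H E[X_H] = 10395 · p^{6} = 10395 · 117649/2985984 = 45294865/110592.
Numerically: E[X] ≈ 409.57.

E[X] = 10395 · (7/12)^{6} = 45294865/110592 ≈ 409.57.


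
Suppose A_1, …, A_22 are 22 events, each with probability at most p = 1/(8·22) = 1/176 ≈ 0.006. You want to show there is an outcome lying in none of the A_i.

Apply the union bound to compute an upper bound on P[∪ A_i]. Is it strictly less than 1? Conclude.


Union bound: P[∪_{i=1}^{22} A_i] ≤ Σ_i P[A_i] ≤ 22·p = 22·(1/176) = 1/8.
Numerically: 1/8 ≈ 0.125.
Is 1/8 < 1? YES.
Since P[∪ A_i] ≤ 1/8 < 1, the complement has P[∩ A_i^c] ≥ 1 − 1/8 = 7/8 > 0, so some outcome avoids every A_i.

22·p = 1/8 ≈ 0.125; existence CERTIFIED by the union bound.


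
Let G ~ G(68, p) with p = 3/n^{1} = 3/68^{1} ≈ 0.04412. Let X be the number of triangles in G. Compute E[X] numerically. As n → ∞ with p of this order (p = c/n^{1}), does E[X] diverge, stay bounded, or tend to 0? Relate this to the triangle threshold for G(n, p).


Number of potential triangles: C(68, 3) = 50116.
Each occurs with probability p³ ≈ (0.04412)³ ≈ 8.586912e-05.
By linearity: E[X] = C(68, 3)·p³ ≈ 50116 · 8.586912e-05 ≈ 4.3034.
Here α = 1, so p = 3/n is exactly at the triangle threshold p ~ 1/n. Asymptotically E[X] → c³/6 = 3³/6 = 9/2 ≈ 4.5000, a bounded constant. In this regime the triangle count is asymptotically Poisson(c³/6).

E[X] ≈ 4.3034; in regime p = Θ(1/n^{1}) E[X] stays bounded (at the triangle threshold p ~ 1/n).


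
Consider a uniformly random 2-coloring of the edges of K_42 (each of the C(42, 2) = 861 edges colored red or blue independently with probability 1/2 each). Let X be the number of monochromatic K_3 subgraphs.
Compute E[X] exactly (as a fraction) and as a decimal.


Let X = Σ_S X_S over the C(42, 3) = 11480 subsets S of size 3, where X_S = 1 if the K_3 on S is monochromatic.
For a fixed S, the K_3 on S has C(3, 2) = 3 edges. P[all 3 edges red] = (1/2)^3, and likewise for blue, so P[monochromatic] = 2·(1/2)^3 = 2^{1 − 3} = 1/4.
By linearity: E[X] = C(42, 3) · 2^{1 − 3} = 11480 · 1/4 = 2870.
Numerically: E[X] ≈ 2870.000000.

E[X] = C(42,3)·2^(1−C(3,2)) = 2870 ≈ 2870.000000.


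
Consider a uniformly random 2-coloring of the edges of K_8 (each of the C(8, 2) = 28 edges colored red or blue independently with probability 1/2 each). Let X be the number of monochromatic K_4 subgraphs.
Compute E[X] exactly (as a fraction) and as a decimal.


Let X = Σ_S X_S over the C(8, 4) = 70 subsets S of size 4, where X_S = 1 if the K_4 on S is monochromatic.
For a fixed S, the K_4 on S has C(4, 2) = 6 edges. P[all 6 edges red] = (1/2)^6, and likewise for blue, so P[monochromatic] = 2·(1/2)^6 = 2^{1 − 6} = 1/32.
By linearity of expectation: E[X] = C(8, 4) · 2^{1 − 6} = 70 · 1/32 = 35/16.
Numerically: E[X] ≈ 2.187500.

E[X] = C(8,4)·2^(1−C(4,2)) = 35/16 ≈ 2.187500.


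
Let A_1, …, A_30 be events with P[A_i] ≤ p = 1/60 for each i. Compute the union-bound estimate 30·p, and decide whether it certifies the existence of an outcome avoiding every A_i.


Union bound: P[∪_{i=1}^{30} A_i] ≤ Σ_i P[A_i] ≤ 30·p = 30·(1/60) = 1/2.
Numerically: 1/2 ≈ 0.500000.
Is 1/2 < 1? YES.
Since P[∪ A_i] ≤ 1/2 < 1, the complement has P[∩ A_i^c] ≥ 1 − 1/2 = 1/2 > 0, so some outcome avoids every A_i.

30·p = 1/2 ≈ 0.500000; existence CERTIFIED by the union bound.


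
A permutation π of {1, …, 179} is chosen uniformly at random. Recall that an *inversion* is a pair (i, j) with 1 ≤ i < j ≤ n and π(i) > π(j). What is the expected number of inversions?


Write X = Σ X_I over the C(179, 2) = 15931 pairs i < j, with X_I the indicator of one inversion.
There are 15931 indicators.
For each fixed pair i < j, the values π(i) and π(j) are two distinct elements of {1, …, 179} in uniformly random order; by symmetry P[π(i) > π(j)] = 1/2.
By linearity: E[X] = 15931 · (1/2) = C(179, 2) · (1/2) = 15931/2 = 15931/2 ≈ 7965.500.

E[X] = 15931/2 = 7965.500.


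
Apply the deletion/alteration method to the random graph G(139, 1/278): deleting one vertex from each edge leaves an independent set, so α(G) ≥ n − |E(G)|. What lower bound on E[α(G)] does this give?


E[|E(G)|] = C(139, 2)·p = 9591 · (1/278) = 69/2.
E[α(G)] ≥ n − E[|E(G)|] = 139 − 69/2 = 209/2.
Numerically: ≈ 104.500000.
(This is only a lower bound; the true E[α(G)] may be larger.)

E[α(G)] ≥ 209/2 ≈ 104.500000.


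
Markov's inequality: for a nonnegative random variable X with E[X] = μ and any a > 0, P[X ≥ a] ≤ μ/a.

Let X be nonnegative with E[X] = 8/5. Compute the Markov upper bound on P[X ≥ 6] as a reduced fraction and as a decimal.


μ = E[X] = 8/5, a = 6.
Markov: P[X ≥ 6] ≤ μ/a = (8/5)/6 = 4/15.
Numerically: ≈ 0.266667.
(Since a = 6 > μ = 1.600000, the bound 4/15 is < 1 and informative.)

P[X ≥ 6] ≤ 4/15 ≈ 0.266667.


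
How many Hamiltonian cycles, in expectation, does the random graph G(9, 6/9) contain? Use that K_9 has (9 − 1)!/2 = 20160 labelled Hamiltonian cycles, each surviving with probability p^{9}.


K_9 has (9 − 1)!/2 = 20160 labelled Hamiltonian cycles.
For each such Hamiltonian cycle H, let X_H = 1 if all 9 edges of H are present in G. Then P[X_H = 1] = p^{9} = (2/3)^{9} = 512/19683.
By linearity: E[X] = Σ_H E[X_H] = 20160 · p^{9} = 20160 · 512/19683 = 1146880/2187.
Numerically: E[X] ≈ 524.

E[X] = 20160 · (2/3)^{9} = 1146880/2187 ≈ 524.


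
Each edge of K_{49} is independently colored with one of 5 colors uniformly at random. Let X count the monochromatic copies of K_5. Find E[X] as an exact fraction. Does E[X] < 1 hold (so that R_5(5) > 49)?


E[X] = C(49, 5) · 5^{1 − 10} = 1906884 · 5^{−9} = 1906884/1953125.
As a reduced fraction: E[X] = 1906884/1953125 ≈ 0.976325.
Is E[X] < 1? YES.
Since E[X] < 1, there exists a 5-coloring of K_{49} with no monochromatic K_5; hence R_5(5) > 49.

E[X] = 1906884/1953125 ≈ 0.976325; E[X] < 1, so R_5(5) > 49.


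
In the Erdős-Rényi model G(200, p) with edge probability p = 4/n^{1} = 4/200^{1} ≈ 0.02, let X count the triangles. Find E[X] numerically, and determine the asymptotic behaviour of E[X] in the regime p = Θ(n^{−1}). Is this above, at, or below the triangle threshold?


Number of potential triangles: C(200, 3) = 1313400.
Each occurs with probability p³ ≈ (0.02)³ ≈ 8.00000000e-06.
By linearity: E[X] = C(200, 3)·p³ ≈ 1313400 · 8.00000000e-06 ≈ 10.507200.
Here α = 1, so p = 4/n is exactly at the triangle threshold p ~ 1/n. Asymptotically E[X] → c³/6 = 4³/6 = 32/3 ≈ 10.666667, a bounded constant. In this regime the triangle count is asymptotically Poisson(c³/6).

E[X] ≈ 10.507200; in regime p = Θ(1/n^{1}) E[X] stays bounded (at the triangle threshold p ~ 1/n).


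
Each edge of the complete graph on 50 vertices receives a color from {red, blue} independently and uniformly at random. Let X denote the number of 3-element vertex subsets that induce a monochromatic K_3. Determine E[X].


Let X = Σ_S X_S over the C(50, 3) = 19600 subsets S of size 3, where X_S = 1 if the K_3 on S is monochromatic.
For a fixed S, the K_3 on S has C(3, 2) = 3 edges. P[all 3 edges red] = (1/2)^3, and likewise for blue, so P[monochromatic] = 2·(1/2)^3 = 2^{1 − 3} = 1/4.
By linearity of expectation: E[X] = C(50, 3) · 2^{1 − 3} = 19600 · 1/4 = 4900.
Numerically: E[X] ≈ 4900.000000.

E[X] = C(50,3)·2^(1−C(3,2)) = 4900 ≈ 4900.000000.


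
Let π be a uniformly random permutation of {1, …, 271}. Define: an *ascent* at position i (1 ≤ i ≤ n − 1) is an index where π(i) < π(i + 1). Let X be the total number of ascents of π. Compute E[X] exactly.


Write X = Σ X_I over i = 1, …, 270, with X_I the indicator of one ascent.
There are 270 indicators.
For each fixed i, the pair (π(i), π(i+1)) is a uniformly random ordered pair of distinct values from {1, …, 271}; by symmetry P[π(i) < π(i+1)] = 1/2.
By linearity: E[X] = 270 · (1/2) = (271 − 1) · (1/2) = 135 ≈ 135.000000.

E[X] = 135 = 135.000000.


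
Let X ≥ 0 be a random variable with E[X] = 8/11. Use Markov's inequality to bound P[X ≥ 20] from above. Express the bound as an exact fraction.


μ = E[X] = 8/11, a = 20.
Markov: P[X ≥ 20] ≤ μ/a = (8/11)/20 = 2/55.
Numerically: ≈ 0.036364.
(Since a = 20 > μ = 0.727273, the bound 2/55 is < 1 and informative.)

P[X ≥ 20] ≤ 2/55 ≈ 0.036364.


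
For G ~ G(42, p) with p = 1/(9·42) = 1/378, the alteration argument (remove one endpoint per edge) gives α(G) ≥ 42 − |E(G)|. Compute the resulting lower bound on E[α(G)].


E[|E(G)|] = C(42, 2)·p = 861 · (1/378) = 41/18.
E[α(G)] ≥ n − E[|E(G)|] = 42 − 41/18 = 715/18.
Numerically: ≈ 39.7222.
(This is only a lower bound; the true E[α(G)] may be larger.)

E[α(G)] ≥ 715/18 ≈ 39.7222.


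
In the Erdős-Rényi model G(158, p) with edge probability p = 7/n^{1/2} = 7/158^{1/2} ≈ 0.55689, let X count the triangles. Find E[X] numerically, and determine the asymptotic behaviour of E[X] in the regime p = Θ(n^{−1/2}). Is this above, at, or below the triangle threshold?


Number of potential triangles: C(158, 3) = 644956.
Each occurs with probability p³ ≈ (0.55689)³ ≈ 1.72706423e-01.
By linearity: E[X] = C(158, 3)·p³ ≈ 644956 · 1.72706423e-01 ≈ 111388.043806.
Since α = 1/2 < 1, p = c/n^{1/2} ≫ 1/n is above the triangle threshold p ~ 1/n. Asymptotically E[X] ~ (c³/6)·n^{3(1−α)} = (7³/6)·n^{1.5} → ∞; triangles are abundant w.h.p.

E[X] ≈ 111388.043806; in regime p = Θ(1/n^{1/2}) E[X] diverges (above the triangle threshold p ~ 1/n).


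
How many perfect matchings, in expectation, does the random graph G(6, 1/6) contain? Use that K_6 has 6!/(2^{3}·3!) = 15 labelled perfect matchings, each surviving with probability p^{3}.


K_6 has 6!/(2^{3}·3!) = 15 labelled perfect matchings.
For each such perfect matching H, let X_H = 1 if all 3 edges of H are present in G. Then P[X_H = 1] = p^{3} = (1/6)^{3} = 1/216.
By linearity: E[X] = Σ_H E[X_H] = 15 · p^{3} = 15 · 1/216 = 5/72.
Numerically: E[X] ≈ 0.06944.

E[X] = 15 · (1/6)^{3} = 5/72 ≈ 0.06944.


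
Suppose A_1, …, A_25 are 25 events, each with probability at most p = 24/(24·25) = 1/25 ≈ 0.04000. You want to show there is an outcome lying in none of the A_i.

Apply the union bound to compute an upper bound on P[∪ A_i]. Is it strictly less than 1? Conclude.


Union bound: P[∪_{i=1}^{25} A_i] ≤ Σ_i P[A_i] ≤ 25·p = 25·(1/25) = 1.
Numerically: 1 ≈ 1.00000.
Is 1 < 1? NO.
Since the bound 1 is ≥ 1, the union bound is uninformative here; it does NOT by itself certify existence.

25·p = 1 ≈ 1.00000; existence NOT certified by the union bound.


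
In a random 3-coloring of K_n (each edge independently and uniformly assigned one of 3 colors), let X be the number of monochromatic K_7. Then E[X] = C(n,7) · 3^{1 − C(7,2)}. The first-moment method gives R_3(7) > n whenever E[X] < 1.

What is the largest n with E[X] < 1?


We need C(n, 7) · 3^{1 − 21} < 1, i.e. C(n, 7) < 3^{21 − 1} = 3486784401.
Check values of n near the boundary:
  n = 80: C(80, 7) = 3176716400; 3176716400 < 3486784401? YES
  n = 81: C(81, 7) = 3477216600; 3477216600 < 3486784401? YES
  n = 82: C(82, 7) = 3801756816; 3801756816 < 3486784401? NO
The largest n with C(n, 7) < 3486784401 is n = 81 (where E[X] = 42928600/43046721 ≈ 0.997256). Hence R_3(7) > 81, i.e. R_3(7) ≥ 82.

Largest n = 81; hence R_3(7) > 81.


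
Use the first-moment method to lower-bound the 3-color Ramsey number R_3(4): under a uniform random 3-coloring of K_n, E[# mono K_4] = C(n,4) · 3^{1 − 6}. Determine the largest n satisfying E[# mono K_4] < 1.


We need C(n, 4) · 3^{1 − 6} < 1, i.e. C(n, 4) < 3^{6 − 1} = 243.
Check values of n near the boundary:
  n = 5: C(5, 4) = 5; 5 < 243? YES
  n = 6: C(6, 4) = 15; 15 < 243? YES
  n = 7: C(7, 4) = 35; 35 < 243? YES
  n = 8: C(8, 4) = 70; 70 < 243? YES
  n = 9: C(9, 4) = 126; 126 < 243? YES
  n = 10: C(10, 4) = 210; 210 < 243? YES
  n = 11: C(11, 4) = 330; 330 < 243? NO
  n = 12: C(12, 4) = 495; 495 < 243? NO
The largest n with C(n, 4) < 243 is n = 10 (where E[X] = 70/81 ≈ 0.86420). Hence R_3(4) > 10, i.e. R_3(4) ≥ 11.

Largest n = 10; hence R_3(4) > 10.


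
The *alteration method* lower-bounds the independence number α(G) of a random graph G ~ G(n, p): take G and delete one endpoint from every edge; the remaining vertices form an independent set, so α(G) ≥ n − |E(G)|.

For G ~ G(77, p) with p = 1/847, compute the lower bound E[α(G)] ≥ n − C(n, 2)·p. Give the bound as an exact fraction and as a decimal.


E[|E(G)|] = C(77, 2)·p = 2926 · (1/847) = 38/11.
E[α(G)] ≥ n − E[|E(G)|] = 77 − 38/11 = 809/11.
Numerically: ≈ 73.5455.
(This is only a lower bound; the true E[α(G)] may be larger.)

E[α(G)] ≥ 809/11 ≈ 73.5455.


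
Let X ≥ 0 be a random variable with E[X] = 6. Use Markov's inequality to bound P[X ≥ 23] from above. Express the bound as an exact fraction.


μ = E[X] = 6, a = 23.
Markov: P[X ≥ 23] ≤ μ/a = (6)/23 = 6/23.
Numerically: ≈ 0.2609.
(Since a = 23 > μ = 6.0000, the bound 6/23 is < 1 and informative.)

P[X ≥ 23] ≤ 6/23 ≈ 0.2609.


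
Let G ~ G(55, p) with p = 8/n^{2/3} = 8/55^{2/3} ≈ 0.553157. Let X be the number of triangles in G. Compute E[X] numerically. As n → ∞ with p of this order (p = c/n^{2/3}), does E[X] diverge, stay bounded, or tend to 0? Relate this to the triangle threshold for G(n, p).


Number of potential triangles: C(55, 3) = 26235.
Each occurs with probability p³ ≈ (0.553157)³ ≈ 1.69256198e-01.
By linearity: E[X] = C(55, 3)·p³ ≈ 26235 · 1.69256198e-01 ≈ 4440.436364.
Since α = 2/3 < 1, p = c/n^{2/3} ≫ 1/n is above the triangle threshold p ~ 1/n. Asymptotically E[X] ~ (c³/6)·n^{3(1−α)} = (8³/6)·n^{1} → ∞; triangles are abundant w.h.p.

E[X] ≈ 4440.436364; in regime p = Θ(1/n^{2/3}) E[X] diverges (above the triangle threshold p ~ 1/n).


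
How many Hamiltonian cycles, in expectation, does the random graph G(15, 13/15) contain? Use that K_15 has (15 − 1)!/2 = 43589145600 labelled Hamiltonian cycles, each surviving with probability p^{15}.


K_15 has (15 − 1)!/2 = 43589145600 labelled Hamiltonian cycles.
For each such Hamiltonian cycle H, let X_H = 1 if all 15 edges of H are present in G. Then P[X_H = 1] = p^{15} = (13/15)^{15} = 51185893014090757/437893890380859375.
Summing the indicators: E[X] = Σ_H E[X_H] = 43589145600 · p^{15} = 43589145600 · 51185893014090757/437893890380859375 = 367267381606127548722176/72081298828125.
Numerically: E[X] ≈ 5.09518e+09.

E[X] = 43589145600 · (13/15)^{15} = 367267381606127548722176/72081298828125 ≈ 5.09518e+09.


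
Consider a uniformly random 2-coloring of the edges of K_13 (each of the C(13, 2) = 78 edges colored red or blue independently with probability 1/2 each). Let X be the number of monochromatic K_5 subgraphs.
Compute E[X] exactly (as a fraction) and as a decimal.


Let X = Σ_S X_S over the C(13, 5) = 1287 subsets S of size 5, where X_S = 1 if the K_5 on S is monochromatic.
For a fixed S, the K_5 on S has C(5, 2) = 10 edges. P[all 10 edges red] = (1/2)^10, and likewise for blue, so P[monochromatic] = 2·(1/2)^10 = 2^{1 − 10} = 1/512.
By linearity: E[X] = C(13, 5) · 2^{1 − 10} = 1287 · 1/512 = 1287/512.
Numerically: E[X] ≈ 2.513672.

E[X] = C(13,5)·2^(1−C(5,2)) = 1287/512 ≈ 2.513672.


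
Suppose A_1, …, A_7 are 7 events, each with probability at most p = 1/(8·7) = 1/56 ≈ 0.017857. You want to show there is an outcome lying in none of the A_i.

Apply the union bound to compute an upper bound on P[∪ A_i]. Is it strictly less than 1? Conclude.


Union bound: P[∪_{i=1}^{7} A_i] ≤ Σ_i P[A_i] ≤ 7·p = 7·(1/56) = 1/8.
Numerically: 1/8 ≈ 0.125000.
Is 1/8 < 1? YES.
Since P[∪ A_i] ≤ 1/8 < 1, the complement has P[∩ A_i^c] ≥ 1 − 1/8 = 7/8 > 0, so some outcome avoids every A_i.

7·p = 1/8 ≈ 0.125000; existence CERTIFIED by the union bound.


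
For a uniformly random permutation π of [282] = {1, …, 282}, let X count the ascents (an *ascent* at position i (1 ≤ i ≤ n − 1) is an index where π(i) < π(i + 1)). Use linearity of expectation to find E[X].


Write X = Σ X_I over i = 1, …, 281, with X_I the indicator of one ascent.
There are 281 indicators.
For each fixed i, the pair (π(i), π(i+1)) is a uniformly random ordered pair of distinct values from {1, …, 282}; by symmetry P[π(i) < π(i+1)] = 1/2.
By linearity: E[X] = 281 · (1/2) = (282 − 1) · (1/2) = 281/2 ≈ 140.50000.

E[X] = 281/2 = 140.50000.


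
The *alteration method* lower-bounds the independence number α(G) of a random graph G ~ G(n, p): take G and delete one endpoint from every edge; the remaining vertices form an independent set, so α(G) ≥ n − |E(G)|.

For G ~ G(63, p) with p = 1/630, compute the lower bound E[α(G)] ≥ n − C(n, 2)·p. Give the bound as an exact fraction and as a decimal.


E[|E(G)|] = C(63, 2)·p = 1953 · (1/630) = 31/10.
E[α(G)] ≥ n − E[|E(G)|] = 63 − 31/10 = 599/10.
Numerically: ≈ 59.90000.
(This is only a lower bound; the true E[α(G)] may be larger.)

E[α(G)] ≥ 599/10 ≈ 59.90000.


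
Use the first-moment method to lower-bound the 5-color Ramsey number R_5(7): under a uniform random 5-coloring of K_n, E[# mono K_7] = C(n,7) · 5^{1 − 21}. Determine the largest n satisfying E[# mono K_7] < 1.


We need C(n, 7) · 5^{1 − 21} < 1, i.e. C(n, 7) < 5^{21 − 1} = 95367431640625.
Check values of n near the boundary:
  n = 335: C(335, 7) = 88202498238195; 88202498238195 < 95367431640625? YES
  n = 336: C(336, 7) = 90079147136880; 90079147136880 < 95367431640625? YES
  n = 337: C(337, 7) = 91989916924632; 91989916924632 < 95367431640625? YES
  n = 338: C(338, 7) = 93935323022736; 93935323022736 < 95367431640625? YES
  n = 339: C(339, 7) = 95915887062372; 95915887062372 < 95367431640625? NO
  n = 340: C(340, 7) = 97932136940560; 97932136940560 < 95367431640625? NO
The largest n with C(n, 7) < 95367431640625 is n = 338 (where E[X] = 93935323022736/95367431640625 ≈ 0.984983). Hence R_5(7) > 338, i.e. R_5(7) ≥ 339.

Largest n = 338; hence R_5(7) > 338.


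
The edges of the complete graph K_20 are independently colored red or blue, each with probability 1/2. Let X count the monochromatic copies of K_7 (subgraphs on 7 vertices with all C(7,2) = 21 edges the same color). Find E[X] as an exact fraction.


Let X = Σ_S X_S over the C(20, 7) = 77520 subsets S of size 7, where X_S = 1 if the K_7 on S is monochromatic.
For a fixed S, the K_7 on S has C(7, 2) = 21 edges. P[all 21 edges red] = (1/2)^21, and likewise for blue, so P[monochromatic] = 2·(1/2)^21 = 2^{1 − 21} = 1/1048576.
By linearity of expectation: E[X] = C(20, 7) · 2^{1 − 21} = 77520 · 1/1048576 = 4845/65536.
Numerically: E[X] ≈ 0.0739.

E[X] = C(20,7)·2^(1−C(7,2)) = 4845/65536 ≈ 0.0739.


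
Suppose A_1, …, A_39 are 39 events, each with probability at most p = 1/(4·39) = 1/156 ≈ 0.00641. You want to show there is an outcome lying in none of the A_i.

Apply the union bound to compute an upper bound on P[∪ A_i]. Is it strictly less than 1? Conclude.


Union bound: P[∪_{i=1}^{39} A_i] ≤ Σ_i P[A_i] ≤ 39·p = 39·(1/156) = 1/4.
Numerically: 1/4 ≈ 0.25000.
Is 1/4 < 1? YES.
Since P[∪ A_i] ≤ 1/4 < 1, the complement has P[∩ A_i^c] ≥ 1 − 1/4 = 3/4 > 0, so some outcome avoids every A_i.

39·p = 1/4 ≈ 0.25000; existence CERTIFIED by the union bound.


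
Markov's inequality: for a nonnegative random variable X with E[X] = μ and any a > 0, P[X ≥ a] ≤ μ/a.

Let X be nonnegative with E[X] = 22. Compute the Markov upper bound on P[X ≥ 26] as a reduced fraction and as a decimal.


μ = E[X] = 22, a = 26.
Markov: P[X ≥ 26] ≤ μ/a = (22)/26 = 11/13.
Numerically: ≈ 0.846154.
(Since a = 26 > μ = 22.000000, the bound 11/13 is < 1 and informative.)

P[X ≥ 26] ≤ 11/13 ≈ 0.846154.


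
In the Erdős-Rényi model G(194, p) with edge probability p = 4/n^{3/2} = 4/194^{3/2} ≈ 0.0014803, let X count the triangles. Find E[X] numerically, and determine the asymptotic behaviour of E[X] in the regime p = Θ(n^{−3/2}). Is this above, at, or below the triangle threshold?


Number of potential triangles: C(194, 3) = 1198144.
Each occurs with probability p³ ≈ (0.0014803)³ ≈ 3.2439353e-09.
By linearity: E[X] = C(194, 3)·p³ ≈ 1198144 · 3.2439353e-09 ≈ 0.00389.
Since α = 3/2 > 1, p = c/n^{3/2} = o(1/n) is below the triangle threshold p ~ 1/n. Asymptotically E[X] ~ (c³/6)·n^{3(1−α)} = (4³/6)·n^{-1.5} → 0, so by Markov's inequality G has no triangles w.h.p.

E[X] ≈ 0.00389; in regime p = Θ(1/n^{3/2}) E[X] tends to 0 (below the triangle threshold p ~ 1/n).


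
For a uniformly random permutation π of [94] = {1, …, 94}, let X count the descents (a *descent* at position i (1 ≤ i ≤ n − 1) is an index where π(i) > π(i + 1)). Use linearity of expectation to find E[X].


Write X = Σ X_I over i = 1, …, 93, with X_I the indicator of one descent.
There are 93 indicators.
For each fixed i, the pair (π(i), π(i+1)) is a uniformly random ordered pair of distinct values from {1, …, 94}; by symmetry P[π(i) > π(i+1)] = 1/2.
By linearity: E[X] = 93 · (1/2) = (94 − 1) · (1/2) = 93/2 ≈ 46.500000.

E[X] = 93/2 = 46.500000.


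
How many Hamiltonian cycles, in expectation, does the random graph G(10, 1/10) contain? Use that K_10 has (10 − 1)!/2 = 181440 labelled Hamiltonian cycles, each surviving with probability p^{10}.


K_10 has (10 − 1)!/2 = 181440 labelled Hamiltonian cycles.
For each such Hamiltonian cycle H, let X_H = 1 if all 10 edges of H are present in G. Then P[X_H = 1] = p^{10} = (1/10)^{10} = 1/10000000000.
Summing the indicators: E[X] = Σ_H E[X_H] = 181440 · p^{10} = 181440 · 1/10000000000 = 567/31250000.
Numerically: E[X] ≈ 1.81e-05.

E[X] = 181440 · (1/10)^{10} = 567/31250000 ≈ 1.81e-05.


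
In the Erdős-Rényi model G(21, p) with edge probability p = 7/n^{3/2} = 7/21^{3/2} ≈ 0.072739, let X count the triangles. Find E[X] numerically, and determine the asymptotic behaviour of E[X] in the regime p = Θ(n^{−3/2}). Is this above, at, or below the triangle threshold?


Number of potential triangles: C(21, 3) = 1330.
Each occurs with probability p³ ≈ (0.072739)³ ≈ 3.8486400e-04.
By linearity: E[X] = C(21, 3)·p³ ≈ 1330 · 3.8486400e-04 ≈ 0.51187.
Since α = 3/2 > 1, p = c/n^{3/2} = o(1/n) is below the triangle threshold p ~ 1/n. Asymptotically E[X] ~ (c³/6)·n^{3(1−α)} = (7³/6)·n^{-1.5} → 0, so by Markov's inequality G has no triangles w.h.p.

E[X] ≈ 0.51187; in regime p = Θ(1/n^{3/2}) E[X] tends to 0 (below the triangle threshold p ~ 1/n).


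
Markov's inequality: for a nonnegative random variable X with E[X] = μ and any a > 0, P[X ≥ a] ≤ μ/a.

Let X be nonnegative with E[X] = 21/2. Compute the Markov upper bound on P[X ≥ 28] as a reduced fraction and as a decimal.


μ = E[X] = 21/2, a = 28.
Markov: P[X ≥ 28] ≤ μ/a = (21/2)/28 = 3/8.
Numerically: ≈ 0.37500.
(Since a = 28 > μ = 10.50000, the bound 3/8 is < 1 and informative.)

P[X ≥ 28] ≤ 3/8 ≈ 0.37500.


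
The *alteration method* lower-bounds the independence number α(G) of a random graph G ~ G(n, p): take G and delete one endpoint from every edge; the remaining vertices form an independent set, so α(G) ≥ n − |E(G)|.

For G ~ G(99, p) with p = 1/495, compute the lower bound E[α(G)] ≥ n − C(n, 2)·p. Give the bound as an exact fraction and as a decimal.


E[|E(G)|] = C(99, 2)·p = 4851 · (1/495) = 49/5.
E[α(G)] ≥ n − E[|E(G)|] = 99 − 49/5 = 446/5.
Numerically: ≈ 89.200000.
(This is only a lower bound; the true E[α(G)] may be larger.)

E[α(G)] ≥ 446/5 ≈ 89.200000.


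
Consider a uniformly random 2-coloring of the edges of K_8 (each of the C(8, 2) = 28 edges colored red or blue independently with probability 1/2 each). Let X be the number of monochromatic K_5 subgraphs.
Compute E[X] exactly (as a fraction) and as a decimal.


Let X = Σ_S X_S over the C(8, 5) = 56 subsets S of size 5, where X_S = 1 if the K_5 on S is monochromatic.
For a fixed S, the K_5 on S has C(5, 2) = 10 edges. P[all 10 edges red] = (1/2)^10, and likewise for blue, so P[monochromatic] = 2·(1/2)^10 = 2^{1 − 10} = 1/512.
Summing: E[X] = C(8, 5) · 2^{1 − 10} = 56 · 1/512 = 7/64.
Numerically: E[X] ≈ 0.109.

E[X] = C(8,5)·2^(1−C(5,2)) = 7/64 ≈ 0.109.


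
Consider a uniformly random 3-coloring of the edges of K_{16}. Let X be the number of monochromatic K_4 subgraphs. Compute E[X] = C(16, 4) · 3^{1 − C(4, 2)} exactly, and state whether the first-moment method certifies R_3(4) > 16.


E[X] = C(16, 4) · 3^{1 − 6} = 1820 · 3^{−5} = 1820/243.
As a reduced fraction: E[X] = 1820/243 ≈ 7.4897119.
Is E[X] < 1? NO.
Since E[X] ≥ 1, the first-moment bound is inconclusive at n = 16; it does NOT by itself certify R_3(4) > 16.

E[X] = 1820/243 ≈ 7.4897119; E[X] ≥ 1; first-moment method inconclusive here.


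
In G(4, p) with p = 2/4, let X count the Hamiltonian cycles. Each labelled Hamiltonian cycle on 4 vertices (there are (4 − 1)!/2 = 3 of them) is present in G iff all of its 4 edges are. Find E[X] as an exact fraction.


K_4 has (4 − 1)!/2 = 3 labelled Hamiltonian cycles.
For each such Hamiltonian cycle H, let X_H = 1 if all 4 edges of H are present in G. Then P[X_H = 1] = p^{4} = (1/2)^{4} = 1/16.
By linearity: E[X] = Σ_H E[X_H] = 3 · p^{4} = 3 · 1/16 = 3/16.
Numerically: E[X] ≈ 0.1875.

E[X] = 3 · (1/2)^{4} = 3/16 ≈ 0.1875.


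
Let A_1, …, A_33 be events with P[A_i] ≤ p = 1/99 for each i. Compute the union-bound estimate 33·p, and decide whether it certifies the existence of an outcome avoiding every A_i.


Union bound: P[∪_{i=1}^{33} A_i] ≤ Σ_i P[A_i] ≤ 33·p = 33·(1/99) = 1/3.
Numerically: 1/3 ≈ 0.33333.
Is 1/3 < 1? YES.
Since P[∪ A_i] ≤ 1/3 < 1, the complement has P[∩ A_i^c] ≥ 1 − 1/3 = 2/3 > 0, so some outcome avoids every A_i.

33·p = 1/3 ≈ 0.33333; existence CERTIFIED by the union bound.


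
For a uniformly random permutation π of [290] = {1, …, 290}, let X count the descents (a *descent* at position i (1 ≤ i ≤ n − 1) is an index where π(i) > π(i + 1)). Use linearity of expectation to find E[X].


Write X = Σ X_I over i = 1, …, 289, with X_I the indicator of one descent.
There are 289 indicators.
For each fixed i, the pair (π(i), π(i+1)) is a uniformly random ordered pair of distinct values from {1, …, 290}; by symmetry P[π(i) > π(i+1)] = 1/2.
By linearity: E[X] = 289 · (1/2) = (290 − 1) · (1/2) = 289/2 ≈ 144.500000.

E[X] = 289/2 = 144.500000.


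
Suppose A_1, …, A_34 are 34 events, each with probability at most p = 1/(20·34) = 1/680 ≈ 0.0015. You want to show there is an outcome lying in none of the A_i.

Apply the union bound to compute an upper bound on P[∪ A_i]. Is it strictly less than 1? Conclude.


Union bound: P[∪_{i=1}^{34} A_i] ≤ Σ_i P[A_i] ≤ 34·p = 34·(1/680) = 1/20.
Numerically: 1/20 ≈ 0.0500.
Is 1/20 < 1? YES.
Since P[∪ A_i] ≤ 1/20 < 1, the complement has P[∩ A_i^c] ≥ 1 − 1/20 = 19/20 > 0, so some outcome avoids every A_i.

34·p = 1/20 ≈ 0.0500; existence CERTIFIED by the union bound.


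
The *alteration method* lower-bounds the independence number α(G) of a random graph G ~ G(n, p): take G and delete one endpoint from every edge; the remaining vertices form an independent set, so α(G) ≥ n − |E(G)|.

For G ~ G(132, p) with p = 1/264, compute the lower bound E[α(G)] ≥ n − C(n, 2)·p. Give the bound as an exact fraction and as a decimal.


E[|E(G)|] = C(132, 2)·p = 8646 · (1/264) = 131/4.
E[α(G)] ≥ n − E[|E(G)|] = 132 − 131/4 = 397/4.
Numerically: ≈ 99.250000.
(This is only a lower bound; the true E[α(G)] may be larger.)

E[α(G)] ≥ 397/4 ≈ 99.250000.


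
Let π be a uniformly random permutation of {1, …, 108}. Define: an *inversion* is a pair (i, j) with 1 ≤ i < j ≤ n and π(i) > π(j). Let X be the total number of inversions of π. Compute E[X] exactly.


Write X = Σ X_I over the C(108, 2) = 5778 pairs i < j, with X_I the indicator of one inversion.
There are 5778 indicators.
For each fixed pair i < j, the values π(i) and π(j) are two distinct elements of {1, …, 108} in uniformly random order; by symmetry P[π(i) > π(j)] = 1/2.
By linearity: E[X] = 5778 · (1/2) = C(108, 2) · (1/2) = 5778/2 = 2889 ≈ 2889.000.

E[X] = 2889 = 2889.000.


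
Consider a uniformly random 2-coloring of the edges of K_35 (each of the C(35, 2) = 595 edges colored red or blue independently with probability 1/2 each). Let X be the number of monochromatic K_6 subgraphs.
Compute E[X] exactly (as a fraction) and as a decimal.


Let X = Σ_S X_S over the C(35, 6) = 1623160 subsets S of size 6, where X_S = 1 if the K_6 on S is monochromatic.
For a fixed S, the K_6 on S has C(6, 2) = 15 edges. P[all 15 edges red] = (1/2)^15, and likewise for blue, so P[monochromatic] = 2·(1/2)^15 = 2^{1 − 15} = 1/16384.
By linearity of expectation: E[X] = C(35, 6) · 2^{1 − 15} = 1623160 · 1/16384 = 202895/2048.
Numerically: E[X] ≈ 99.06982.

E[X] = C(35,6)·2^(1−C(6,2)) = 202895/2048 ≈ 99.06982.
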